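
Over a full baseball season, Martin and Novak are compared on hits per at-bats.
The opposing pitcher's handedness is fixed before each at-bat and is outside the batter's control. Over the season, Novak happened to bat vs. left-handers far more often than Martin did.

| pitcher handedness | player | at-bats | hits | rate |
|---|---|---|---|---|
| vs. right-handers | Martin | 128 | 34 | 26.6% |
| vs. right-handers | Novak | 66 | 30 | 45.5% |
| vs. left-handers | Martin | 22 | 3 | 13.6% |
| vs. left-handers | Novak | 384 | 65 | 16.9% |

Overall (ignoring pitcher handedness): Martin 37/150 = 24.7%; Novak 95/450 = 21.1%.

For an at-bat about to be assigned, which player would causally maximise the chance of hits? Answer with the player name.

Novak

Within every pitcher handedness level Novak has the higher rate, yet pooled Martin does — Simpson's reversal.
Pitcher handedness is set before the player has any effect — it is not caused by the player — and it independently drives the outcome. That makes it a confounder, so the causal comparison is within pitcher handedness levels.
Within each level — vs. right-handers: 26.6% vs 45.5%; vs. left-handers: 13.6% vs 16.9% — Novak is higher every time.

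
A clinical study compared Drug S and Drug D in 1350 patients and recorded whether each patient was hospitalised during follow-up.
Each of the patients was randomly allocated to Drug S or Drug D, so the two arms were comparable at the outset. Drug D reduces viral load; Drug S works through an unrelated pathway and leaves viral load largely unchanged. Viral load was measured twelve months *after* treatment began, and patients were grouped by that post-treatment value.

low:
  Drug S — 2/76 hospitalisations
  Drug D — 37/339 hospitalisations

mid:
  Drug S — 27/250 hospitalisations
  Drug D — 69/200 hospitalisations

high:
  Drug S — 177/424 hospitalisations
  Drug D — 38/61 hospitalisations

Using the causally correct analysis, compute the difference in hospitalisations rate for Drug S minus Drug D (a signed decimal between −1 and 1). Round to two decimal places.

Within every viral load level Drug S has the lower rate, yet pooled Drug D does — Simpson's reversal.
Viral load lies on the pathway drug → viral load → outcome, so adjusting for it blocks the indirect effect. For the total causal effect of drug, use the unadjusted pooled rates.
The causal difference is the pooled difference: 0.275 − 0.240 = +0.035.

+0.03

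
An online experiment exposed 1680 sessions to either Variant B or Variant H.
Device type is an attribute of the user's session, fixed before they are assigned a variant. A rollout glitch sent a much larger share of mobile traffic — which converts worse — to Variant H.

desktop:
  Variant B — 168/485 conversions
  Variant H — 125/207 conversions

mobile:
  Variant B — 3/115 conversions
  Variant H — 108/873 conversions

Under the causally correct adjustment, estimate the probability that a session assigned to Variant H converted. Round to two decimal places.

Device type satisfies the back-door criterion: it is not a descendant of the variant, and it blocks the spurious path from variant to outcome. Adjusting for it (i.e., using the within-device type rates) gives the causal effect.
Standardising Variant H to the population device type mix: 0.412·125/207 + 0.588·108/873 = 0.321.

0.32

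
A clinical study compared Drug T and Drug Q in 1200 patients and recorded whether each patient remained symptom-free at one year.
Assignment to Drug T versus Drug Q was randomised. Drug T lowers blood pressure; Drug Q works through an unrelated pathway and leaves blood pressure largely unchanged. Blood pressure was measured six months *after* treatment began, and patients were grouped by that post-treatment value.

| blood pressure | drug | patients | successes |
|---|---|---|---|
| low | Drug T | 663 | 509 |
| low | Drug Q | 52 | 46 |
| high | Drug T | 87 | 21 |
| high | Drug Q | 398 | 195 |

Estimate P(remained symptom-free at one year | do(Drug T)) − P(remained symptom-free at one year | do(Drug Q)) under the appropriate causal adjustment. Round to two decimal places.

+0.17

Blood pressure is downstream of the drug. One should not condition on a consequence of treatment, so the overall rates are the right comparison.
The causal difference is the pooled difference: 0.707 − 0.536 = +0.171.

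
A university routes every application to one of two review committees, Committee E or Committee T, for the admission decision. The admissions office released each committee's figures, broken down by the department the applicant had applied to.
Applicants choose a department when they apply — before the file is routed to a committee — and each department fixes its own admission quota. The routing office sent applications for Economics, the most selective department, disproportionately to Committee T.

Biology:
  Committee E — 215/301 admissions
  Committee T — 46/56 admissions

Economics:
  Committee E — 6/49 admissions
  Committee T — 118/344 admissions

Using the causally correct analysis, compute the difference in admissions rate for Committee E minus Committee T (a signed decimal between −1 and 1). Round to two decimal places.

-0.17

The imbalance in department arose from how applicants were allocated, not from anything the review committee did; and department independently affects the outcome. The pooled gap is confounded — condition on department.
Adjusting over the population distribution of department: 0.476·(0.714−0.821) + 0.524·(0.122−0.343) = -0.167.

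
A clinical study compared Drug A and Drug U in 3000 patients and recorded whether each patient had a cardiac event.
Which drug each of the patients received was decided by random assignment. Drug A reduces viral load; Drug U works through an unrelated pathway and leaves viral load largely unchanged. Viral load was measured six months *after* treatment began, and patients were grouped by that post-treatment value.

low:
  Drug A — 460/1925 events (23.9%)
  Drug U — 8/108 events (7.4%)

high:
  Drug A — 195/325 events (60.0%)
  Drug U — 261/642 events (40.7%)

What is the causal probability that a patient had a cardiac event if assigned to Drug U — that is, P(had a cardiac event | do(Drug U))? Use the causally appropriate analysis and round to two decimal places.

The distribution of viral load is itself part of what the drug does — it is an intermediate outcome. Holding it fixed would remove that part of the effect; the total effect is the pooled difference.
So P(outcome | do(Drug U)) is just the pooled rate for Drug U: 269/750 = 0.359.

0.36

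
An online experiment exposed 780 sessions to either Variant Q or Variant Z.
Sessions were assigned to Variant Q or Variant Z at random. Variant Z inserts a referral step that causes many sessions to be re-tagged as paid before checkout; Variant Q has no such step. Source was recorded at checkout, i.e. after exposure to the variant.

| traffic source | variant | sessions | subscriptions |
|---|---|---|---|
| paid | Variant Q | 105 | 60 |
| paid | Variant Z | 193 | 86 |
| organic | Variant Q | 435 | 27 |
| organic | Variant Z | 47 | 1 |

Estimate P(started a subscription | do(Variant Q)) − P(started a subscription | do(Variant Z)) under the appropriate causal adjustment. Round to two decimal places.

The distribution of traffic source is itself part of what the variant does — it is an intermediate outcome. Holding it fixed would remove that part of the effect; the total effect is the pooled difference.
The causal difference is the pooled difference: 0.161 − 0.362 = -0.201.

-0.20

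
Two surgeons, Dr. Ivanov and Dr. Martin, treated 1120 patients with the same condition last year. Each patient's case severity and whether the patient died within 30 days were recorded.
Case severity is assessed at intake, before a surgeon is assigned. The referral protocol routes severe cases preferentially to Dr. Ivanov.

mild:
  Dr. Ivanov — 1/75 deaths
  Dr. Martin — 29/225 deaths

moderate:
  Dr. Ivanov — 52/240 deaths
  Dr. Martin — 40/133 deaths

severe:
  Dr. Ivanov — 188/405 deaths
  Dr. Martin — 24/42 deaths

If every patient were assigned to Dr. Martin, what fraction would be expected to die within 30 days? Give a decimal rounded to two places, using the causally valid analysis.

Dr. Ivanov is lower inside every case severity stratum but Dr. Martin is lower in aggregate. Whether to stratify depends on how case severity relates to the surgeon.
Case severity differs across surgeons for reasons unrelated to any effect of the surgeon itself, and it separately predicts the outcome — a classic confounder. We must compare within case severity levels.
Standardising Dr. Martin to the population case severity mix: 0.268·29/225 + 0.333·40/133 + 0.399·24/42 = 0.363.

0.36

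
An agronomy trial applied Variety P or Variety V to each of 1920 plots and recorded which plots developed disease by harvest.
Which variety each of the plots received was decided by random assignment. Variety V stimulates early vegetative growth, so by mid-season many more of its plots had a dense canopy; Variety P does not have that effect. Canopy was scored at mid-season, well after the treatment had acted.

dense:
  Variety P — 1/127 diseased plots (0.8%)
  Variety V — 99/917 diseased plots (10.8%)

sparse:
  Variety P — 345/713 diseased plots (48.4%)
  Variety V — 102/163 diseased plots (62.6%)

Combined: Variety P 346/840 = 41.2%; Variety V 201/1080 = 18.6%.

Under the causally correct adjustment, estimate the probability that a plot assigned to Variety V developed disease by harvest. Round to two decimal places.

Because the variety influences mid-season canopy, mid-season canopy is a post-treatment mediator, not a confounder. Stratifying on it would bias the estimate; the causal effect is the crude pooled difference.
So P(outcome | do(Variety V)) is just the pooled rate for Variety V: 201/1080 = 0.186.

0.19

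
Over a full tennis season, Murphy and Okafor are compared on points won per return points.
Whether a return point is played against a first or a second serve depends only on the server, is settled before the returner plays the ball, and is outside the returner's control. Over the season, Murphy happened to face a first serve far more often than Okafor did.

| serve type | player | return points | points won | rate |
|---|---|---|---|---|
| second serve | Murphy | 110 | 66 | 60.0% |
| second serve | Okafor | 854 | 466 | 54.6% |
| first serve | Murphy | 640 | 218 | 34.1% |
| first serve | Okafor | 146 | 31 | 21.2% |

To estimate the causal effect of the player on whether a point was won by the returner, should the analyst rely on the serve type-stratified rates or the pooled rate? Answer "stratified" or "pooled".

Within every serve type level Murphy has the higher rate, yet pooled Okafor does — Simpson's reversal.
Serve type differs across players for reasons unrelated to any effect of the player itself, and it separately predicts the outcome — a classic confounder. We must compare within serve type levels.
Within each level — second serve: 60.0% vs 54.6%; first serve: 34.1% vs 21.2% — Murphy is higher every time.

stratified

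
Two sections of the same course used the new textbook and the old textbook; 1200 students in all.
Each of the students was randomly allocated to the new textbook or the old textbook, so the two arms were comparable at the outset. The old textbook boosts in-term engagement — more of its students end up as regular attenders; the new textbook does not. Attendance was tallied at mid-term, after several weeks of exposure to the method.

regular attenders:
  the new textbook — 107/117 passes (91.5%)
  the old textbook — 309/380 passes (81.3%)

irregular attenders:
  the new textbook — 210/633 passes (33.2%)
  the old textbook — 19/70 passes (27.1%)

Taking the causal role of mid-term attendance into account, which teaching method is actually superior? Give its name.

the old textbook

The mid-term attendance-specific comparison favours the new textbook throughout, but the pooled figures favour the old textbook. The question is whether to condition on mid-term attendance.
Mid-term attendance is recorded after the teaching method and is itself shifted by it — it sits on the causal path from teaching method to outcome. Conditioning on a mediator would strip out part of the effect we want; the pooled comparison gives the total causal effect.
Pooled: the new textbook 42.3% vs the old textbook 72.9%; the old textbook is higher overall.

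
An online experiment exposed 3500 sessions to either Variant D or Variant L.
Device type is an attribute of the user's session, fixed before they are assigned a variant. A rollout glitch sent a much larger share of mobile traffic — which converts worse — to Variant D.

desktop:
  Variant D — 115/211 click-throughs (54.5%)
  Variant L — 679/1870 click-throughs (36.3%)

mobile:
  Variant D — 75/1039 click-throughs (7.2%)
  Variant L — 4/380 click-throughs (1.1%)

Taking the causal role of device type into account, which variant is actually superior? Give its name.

The stratified and pooled comparisons disagree (Variant D wins within each device type; Variant L wins overall), so the answer turns on the causal role of device type.
Since device type is a pre-existing factor (not a product of the variant) and it affects the outcome on its own, it is a confounder. The stratified rates, not the pooled rate, identify the causal effect.
Within each level — desktop: 54.5% vs 36.3%; mobile: 7.2% vs 1.1% — Variant D is higher every time.

Variant D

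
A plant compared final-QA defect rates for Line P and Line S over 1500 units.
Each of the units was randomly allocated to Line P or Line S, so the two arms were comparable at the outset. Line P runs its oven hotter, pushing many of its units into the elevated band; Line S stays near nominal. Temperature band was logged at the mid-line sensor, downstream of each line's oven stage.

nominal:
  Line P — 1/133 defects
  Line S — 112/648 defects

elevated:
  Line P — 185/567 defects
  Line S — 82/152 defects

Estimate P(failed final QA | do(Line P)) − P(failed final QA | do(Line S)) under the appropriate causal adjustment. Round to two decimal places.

+0.02

In-process temperature band here is a post-treatment variable shaped by the line; conditioning on it would introduce bias rather than remove it. The overall comparison is the causal one.
The causal difference is the pooled difference: 0.266 − 0.242 = +0.023.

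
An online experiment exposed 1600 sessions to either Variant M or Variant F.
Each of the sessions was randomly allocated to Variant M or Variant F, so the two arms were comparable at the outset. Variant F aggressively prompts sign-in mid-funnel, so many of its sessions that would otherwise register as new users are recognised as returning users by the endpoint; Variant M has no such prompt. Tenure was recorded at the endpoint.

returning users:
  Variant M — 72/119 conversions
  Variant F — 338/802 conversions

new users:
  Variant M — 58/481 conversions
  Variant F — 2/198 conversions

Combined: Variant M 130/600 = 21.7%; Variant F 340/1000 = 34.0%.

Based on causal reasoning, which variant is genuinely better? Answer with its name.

The user tenure-specific comparison favours Variant M throughout, but the pooled figures favour Variant F. The question is whether to condition on user tenure.
Stratifying would compare variants among sessions the variants themselves sorted into user tenure groups — a form of selection on an intermediate. The unconditioned pooled rates give the total causal effect.
Pooled: Variant M 21.7% vs Variant F 34.0%; Variant F is higher overall.

Variant F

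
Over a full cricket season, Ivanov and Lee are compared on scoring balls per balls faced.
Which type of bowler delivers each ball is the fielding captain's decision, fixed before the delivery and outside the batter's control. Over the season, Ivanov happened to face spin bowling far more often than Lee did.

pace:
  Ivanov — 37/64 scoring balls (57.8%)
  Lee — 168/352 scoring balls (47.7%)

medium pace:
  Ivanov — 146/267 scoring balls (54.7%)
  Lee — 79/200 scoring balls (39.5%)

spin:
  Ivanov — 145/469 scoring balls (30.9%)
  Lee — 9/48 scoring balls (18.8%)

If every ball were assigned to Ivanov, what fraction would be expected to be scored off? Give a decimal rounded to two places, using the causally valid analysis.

0.47

Within every bowling type level Ivanov has the higher rate, yet pooled Lee does — Simpson's reversal.
The imbalance in bowling type arose from how balls faced were allocated, not from anything the player did; and bowling type independently affects the outcome. The pooled gap is confounded — condition on bowling type.
Standardising Ivanov to the population bowling type mix: 0.297·37/64 + 0.334·146/267 + 0.369·145/469 = 0.468.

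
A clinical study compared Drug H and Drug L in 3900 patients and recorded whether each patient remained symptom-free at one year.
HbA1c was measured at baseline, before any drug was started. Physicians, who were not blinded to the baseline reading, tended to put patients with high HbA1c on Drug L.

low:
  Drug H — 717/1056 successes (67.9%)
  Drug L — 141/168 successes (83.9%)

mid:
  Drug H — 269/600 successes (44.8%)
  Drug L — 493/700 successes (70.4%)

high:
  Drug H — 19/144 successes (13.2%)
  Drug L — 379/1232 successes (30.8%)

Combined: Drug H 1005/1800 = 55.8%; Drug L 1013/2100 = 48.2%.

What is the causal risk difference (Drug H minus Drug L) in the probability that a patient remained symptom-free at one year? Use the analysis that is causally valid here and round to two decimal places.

Here HbA1c is a common cause — it drives both which drug a case falls under and the outcome. The crude comparison mixes populations; the stratum-specific rates are the causally relevant ones.
Adjusting over the population distribution of HbA1c: 0.314·(0.679−0.839) + 0.333·(0.448−0.704) + 0.353·(0.132−0.308) = -0.198.

-0.20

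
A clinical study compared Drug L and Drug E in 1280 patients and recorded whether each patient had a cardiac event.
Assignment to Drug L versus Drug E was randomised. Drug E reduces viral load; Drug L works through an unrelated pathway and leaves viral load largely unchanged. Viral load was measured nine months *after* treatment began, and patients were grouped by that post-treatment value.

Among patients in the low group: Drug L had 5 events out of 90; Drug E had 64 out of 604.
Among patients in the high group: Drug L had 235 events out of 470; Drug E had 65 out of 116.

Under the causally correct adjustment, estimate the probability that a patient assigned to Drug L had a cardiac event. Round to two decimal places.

0.43

Viral load here is a post-treatment variable shaped by the drug; conditioning on it would introduce bias rather than remove it. The overall comparison is the causal one.
So P(outcome | do(Drug L)) is just the pooled rate for Drug L: 240/560 = 0.429.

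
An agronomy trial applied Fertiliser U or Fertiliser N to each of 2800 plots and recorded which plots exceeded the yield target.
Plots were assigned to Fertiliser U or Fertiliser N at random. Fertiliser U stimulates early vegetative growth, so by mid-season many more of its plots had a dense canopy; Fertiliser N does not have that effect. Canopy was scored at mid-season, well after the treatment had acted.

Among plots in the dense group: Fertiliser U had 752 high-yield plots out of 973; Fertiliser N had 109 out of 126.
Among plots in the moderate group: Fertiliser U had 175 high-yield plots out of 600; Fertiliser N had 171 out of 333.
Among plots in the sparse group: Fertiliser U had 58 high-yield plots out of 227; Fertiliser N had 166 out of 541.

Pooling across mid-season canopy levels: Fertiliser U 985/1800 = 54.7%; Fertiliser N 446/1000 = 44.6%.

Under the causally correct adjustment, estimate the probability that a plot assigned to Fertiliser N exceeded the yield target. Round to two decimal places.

0.45

The mid-season canopy-specific comparison favours Fertiliser N throughout, but the pooled figures favour Fertiliser U. The question is whether to condition on mid-season canopy.
Mid-season canopy is downstream of the fertiliser. One should not condition on a consequence of treatment, so the overall rates are the right comparison.
So P(outcome | do(Fertiliser N)) is just the pooled rate for Fertiliser N: 446/1000 = 0.446.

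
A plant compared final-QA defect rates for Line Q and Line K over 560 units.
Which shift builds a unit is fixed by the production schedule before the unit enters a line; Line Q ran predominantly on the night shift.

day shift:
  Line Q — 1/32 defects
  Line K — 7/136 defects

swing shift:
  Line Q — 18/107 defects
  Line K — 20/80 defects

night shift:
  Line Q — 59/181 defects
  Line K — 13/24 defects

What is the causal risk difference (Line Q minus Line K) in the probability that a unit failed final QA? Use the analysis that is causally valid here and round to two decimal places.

-0.11

Nothing the line does changes shift; the imbalance is an allocation artefact. With shift also predicting the outcome, the pooled figure is confounded, and the within-stratum comparison is the causal one.
Adjusting over the population distribution of shift: 0.300·(0.031−0.051) + 0.334·(0.168−0.250) + 0.366·(0.326−0.542) = -0.112.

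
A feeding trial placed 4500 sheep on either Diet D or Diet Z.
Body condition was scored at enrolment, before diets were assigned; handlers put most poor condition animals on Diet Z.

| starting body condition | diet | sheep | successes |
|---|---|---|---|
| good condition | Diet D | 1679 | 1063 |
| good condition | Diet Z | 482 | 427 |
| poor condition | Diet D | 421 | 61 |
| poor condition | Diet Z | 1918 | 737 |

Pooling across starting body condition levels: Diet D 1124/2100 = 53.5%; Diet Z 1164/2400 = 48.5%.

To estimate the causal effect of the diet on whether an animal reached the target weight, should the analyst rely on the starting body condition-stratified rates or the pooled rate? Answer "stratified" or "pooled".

stratified

Within every starting body condition level Diet Z has the higher rate, yet pooled Diet D does — Simpson's reversal.
Starting body condition differs across diets for reasons unrelated to any effect of the diet itself, and it separately predicts the outcome — a classic confounder. We must compare within starting body condition levels.
Within each level — good condition: 63.3% vs 88.6%; poor condition: 14.5% vs 38.4% — Diet Z is higher every time.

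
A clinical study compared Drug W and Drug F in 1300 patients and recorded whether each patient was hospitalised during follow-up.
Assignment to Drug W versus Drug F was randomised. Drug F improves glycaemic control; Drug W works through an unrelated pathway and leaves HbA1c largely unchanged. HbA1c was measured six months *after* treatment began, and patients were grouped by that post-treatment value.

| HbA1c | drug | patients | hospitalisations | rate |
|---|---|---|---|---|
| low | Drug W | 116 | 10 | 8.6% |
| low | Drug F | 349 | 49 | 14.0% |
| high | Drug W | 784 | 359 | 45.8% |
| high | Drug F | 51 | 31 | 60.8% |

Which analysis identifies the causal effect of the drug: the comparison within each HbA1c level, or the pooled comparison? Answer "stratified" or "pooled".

pooled

Within every HbA1c level Drug W has the lower rate, yet pooled Drug F does — Simpson's reversal.
HbA1c is downstream of the drug. One should not condition on a consequence of treatment, so the overall rates are the right comparison.
Pooled: Drug W 41.0% vs Drug F 20.0%; Drug F is lower overall.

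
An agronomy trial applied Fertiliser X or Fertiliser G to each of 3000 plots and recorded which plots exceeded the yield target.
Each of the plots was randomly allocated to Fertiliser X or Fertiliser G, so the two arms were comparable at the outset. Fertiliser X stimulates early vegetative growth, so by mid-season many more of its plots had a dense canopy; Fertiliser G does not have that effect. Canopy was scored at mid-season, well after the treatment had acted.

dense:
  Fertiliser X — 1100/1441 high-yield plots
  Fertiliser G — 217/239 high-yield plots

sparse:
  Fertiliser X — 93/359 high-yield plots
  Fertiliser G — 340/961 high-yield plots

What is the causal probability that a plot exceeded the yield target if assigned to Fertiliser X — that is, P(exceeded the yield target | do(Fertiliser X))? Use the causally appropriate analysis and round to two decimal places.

The mid-season canopy-specific comparison favours Fertiliser G throughout, but the pooled figures favour Fertiliser X. The question is whether to condition on mid-season canopy.
Stratifying would compare fertilisers among plots the fertilisers themselves sorted into mid-season canopy groups — a form of selection on an intermediate. The unconditioned pooled rates give the total causal effect.
So P(outcome | do(Fertiliser X)) is just the pooled rate for Fertiliser X: 1193/1800 = 0.663.

0.66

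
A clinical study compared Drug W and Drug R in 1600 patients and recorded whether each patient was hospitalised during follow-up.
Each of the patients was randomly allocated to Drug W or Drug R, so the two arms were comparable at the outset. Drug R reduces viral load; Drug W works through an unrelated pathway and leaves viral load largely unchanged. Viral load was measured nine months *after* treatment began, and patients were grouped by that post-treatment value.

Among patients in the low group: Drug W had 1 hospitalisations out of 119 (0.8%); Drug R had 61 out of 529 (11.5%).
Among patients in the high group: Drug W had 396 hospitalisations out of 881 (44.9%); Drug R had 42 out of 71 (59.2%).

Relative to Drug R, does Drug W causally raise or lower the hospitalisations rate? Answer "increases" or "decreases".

Within every viral load level Drug W has the lower rate, yet pooled Drug R does — Simpson's reversal.
Viral load lies on the pathway drug → viral load → outcome, so adjusting for it blocks the indirect effect. For the total causal effect of drug, use the unadjusted pooled rates.
Pooled: Drug W 39.7% vs Drug R 17.2%; Drug R is lower overall.

increases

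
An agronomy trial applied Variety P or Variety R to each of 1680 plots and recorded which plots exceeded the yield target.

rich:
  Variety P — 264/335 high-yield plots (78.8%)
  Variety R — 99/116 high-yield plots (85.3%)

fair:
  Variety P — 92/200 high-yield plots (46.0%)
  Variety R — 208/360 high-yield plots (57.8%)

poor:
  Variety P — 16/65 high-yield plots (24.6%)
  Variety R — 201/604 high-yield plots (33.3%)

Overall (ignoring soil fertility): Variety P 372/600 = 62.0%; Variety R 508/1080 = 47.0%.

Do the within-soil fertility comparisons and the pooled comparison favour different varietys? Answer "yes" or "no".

Within each soil fertility level (rich 78.8% vs 85.3%; fair 46.0% vs 57.8%; poor 24.6% vs 33.3%), Variety R has the higher rate every time. Pooled: 62.0% vs 47.0% — Variety P has the higher rate overall. The two comparisons disagree.

yes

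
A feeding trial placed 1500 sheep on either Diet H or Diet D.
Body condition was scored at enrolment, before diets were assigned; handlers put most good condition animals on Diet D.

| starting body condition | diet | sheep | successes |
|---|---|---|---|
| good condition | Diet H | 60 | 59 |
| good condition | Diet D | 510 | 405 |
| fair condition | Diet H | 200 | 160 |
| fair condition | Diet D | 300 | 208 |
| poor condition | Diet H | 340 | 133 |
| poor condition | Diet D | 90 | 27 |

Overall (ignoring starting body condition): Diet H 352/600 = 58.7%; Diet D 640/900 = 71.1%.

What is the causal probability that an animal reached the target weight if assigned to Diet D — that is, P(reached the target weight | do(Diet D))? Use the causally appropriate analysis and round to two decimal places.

0.62

Starting body condition satisfies the back-door criterion: it is not a descendant of the diet, and it blocks the spurious path from diet to outcome. Adjusting for it (i.e., using the within-starting body condition rates) gives the causal effect.
Standardising Diet D to the population starting body condition mix: 0.380·405/510 + 0.333·208/300 + 0.287·27/90 = 0.619.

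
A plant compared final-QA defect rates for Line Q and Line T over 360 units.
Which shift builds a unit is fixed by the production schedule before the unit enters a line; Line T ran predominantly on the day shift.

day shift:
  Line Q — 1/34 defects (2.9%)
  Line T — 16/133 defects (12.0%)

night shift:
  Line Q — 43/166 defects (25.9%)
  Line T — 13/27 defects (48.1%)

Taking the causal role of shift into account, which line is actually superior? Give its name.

Since shift is a pre-existing factor (not a product of the line) and it affects the outcome on its own, it is a confounder. The stratified rates, not the pooled rate, identify the causal effect.
Within each level — day shift: 2.9% vs 12.0%; night shift: 25.9% vs 48.1% — Line Q is lower every time.

Line Q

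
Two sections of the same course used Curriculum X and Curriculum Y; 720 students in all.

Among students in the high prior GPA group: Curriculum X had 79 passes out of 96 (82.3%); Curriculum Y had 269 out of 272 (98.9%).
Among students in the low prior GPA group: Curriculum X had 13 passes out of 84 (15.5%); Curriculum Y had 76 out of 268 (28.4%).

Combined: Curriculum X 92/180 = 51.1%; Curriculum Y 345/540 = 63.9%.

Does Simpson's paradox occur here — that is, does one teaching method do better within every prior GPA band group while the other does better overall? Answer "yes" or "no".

Within each prior GPA band level (high prior GPA 82.3% vs 98.9%; low prior GPA 15.5% vs 28.4%), Curriculum Y has the higher rate every time. Pooled: 51.1% vs 63.9% — Curriculum Y has the higher rate overall. They agree.

no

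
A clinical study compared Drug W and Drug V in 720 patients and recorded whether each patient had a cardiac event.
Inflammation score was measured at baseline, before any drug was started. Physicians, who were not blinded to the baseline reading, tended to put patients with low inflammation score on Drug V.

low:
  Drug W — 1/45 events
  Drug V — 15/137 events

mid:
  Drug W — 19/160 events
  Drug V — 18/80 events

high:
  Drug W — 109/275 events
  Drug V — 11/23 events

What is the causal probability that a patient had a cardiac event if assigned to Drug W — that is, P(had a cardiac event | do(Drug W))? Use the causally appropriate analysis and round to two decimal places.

The imbalance in inflammation score arose from how patients were allocated, not from anything the drug did; and inflammation score independently affects the outcome. The pooled gap is confounded — condition on inflammation score.
Standardising Drug W to the population inflammation score mix: 0.253·1/45 + 0.333·19/160 + 0.414·109/275 = 0.209.

0.21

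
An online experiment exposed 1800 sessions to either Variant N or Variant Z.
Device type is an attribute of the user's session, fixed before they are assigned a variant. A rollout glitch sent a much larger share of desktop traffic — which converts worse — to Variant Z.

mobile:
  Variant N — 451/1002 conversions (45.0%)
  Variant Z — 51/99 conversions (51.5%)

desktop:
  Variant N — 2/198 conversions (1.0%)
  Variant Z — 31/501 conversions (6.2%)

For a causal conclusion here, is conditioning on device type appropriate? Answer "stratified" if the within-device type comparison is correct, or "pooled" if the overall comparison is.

Device type differs across variants for reasons unrelated to any effect of the variant itself, and it separately predicts the outcome — a classic confounder. We must compare within device type levels.
Within each level — mobile: 45.0% vs 51.5%; desktop: 1.0% vs 6.2% — Variant Z is higher every time.

stratified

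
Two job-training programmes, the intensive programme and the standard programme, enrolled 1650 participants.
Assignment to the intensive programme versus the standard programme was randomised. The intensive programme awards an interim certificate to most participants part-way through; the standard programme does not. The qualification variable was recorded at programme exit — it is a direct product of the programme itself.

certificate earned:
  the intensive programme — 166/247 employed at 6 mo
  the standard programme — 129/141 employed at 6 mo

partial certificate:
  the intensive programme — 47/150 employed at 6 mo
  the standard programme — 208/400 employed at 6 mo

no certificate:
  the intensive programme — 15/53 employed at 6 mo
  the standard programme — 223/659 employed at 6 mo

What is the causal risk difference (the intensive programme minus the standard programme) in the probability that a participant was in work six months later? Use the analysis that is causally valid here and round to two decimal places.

Stratifying would compare programmes among participants the programmes themselves sorted into qualification attained during the programme groups — a form of selection on an intermediate. The unconditioned pooled rates give the total causal effect.
The causal difference is the pooled difference: 0.507 − 0.467 = +0.040.

+0.04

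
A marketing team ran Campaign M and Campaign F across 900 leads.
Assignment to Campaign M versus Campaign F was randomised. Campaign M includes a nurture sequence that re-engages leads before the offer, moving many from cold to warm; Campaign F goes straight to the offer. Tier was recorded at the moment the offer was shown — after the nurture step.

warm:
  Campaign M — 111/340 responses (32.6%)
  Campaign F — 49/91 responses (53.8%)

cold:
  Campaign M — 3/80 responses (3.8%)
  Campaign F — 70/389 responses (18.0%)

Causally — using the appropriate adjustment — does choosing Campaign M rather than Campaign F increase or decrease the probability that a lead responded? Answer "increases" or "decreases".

increases

The engagement tier-specific comparison favours Campaign F throughout, but the pooled figures favour Campaign M. The question is whether to condition on engagement tier.
Engagement tier lies on the pathway campaign → engagement tier → outcome, so adjusting for it blocks the indirect effect. For the total causal effect of campaign, use the unadjusted pooled rates.
Pooled: Campaign M 27.1% vs Campaign F 24.8%; Campaign M is higher overall.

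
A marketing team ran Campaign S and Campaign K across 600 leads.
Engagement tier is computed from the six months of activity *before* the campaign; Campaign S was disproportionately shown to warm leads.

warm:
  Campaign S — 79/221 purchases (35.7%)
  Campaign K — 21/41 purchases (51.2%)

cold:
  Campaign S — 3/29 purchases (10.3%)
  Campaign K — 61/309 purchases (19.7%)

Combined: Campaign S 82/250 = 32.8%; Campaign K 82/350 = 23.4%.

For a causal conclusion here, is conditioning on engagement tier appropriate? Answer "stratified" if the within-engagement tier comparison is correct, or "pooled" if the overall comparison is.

stratified

Campaign K is higher inside every engagement tier stratum but Campaign S is higher in aggregate. Whether to stratify depends on how engagement tier relates to the campaign.
Nothing the campaign does changes engagement tier; the imbalance is an allocation artefact. With engagement tier also predicting the outcome, the pooled figure is confounded, and the within-stratum comparison is the causal one.
Within each level — warm: 35.7% vs 51.2%; cold: 10.3% vs 19.7% — Campaign K is higher every time.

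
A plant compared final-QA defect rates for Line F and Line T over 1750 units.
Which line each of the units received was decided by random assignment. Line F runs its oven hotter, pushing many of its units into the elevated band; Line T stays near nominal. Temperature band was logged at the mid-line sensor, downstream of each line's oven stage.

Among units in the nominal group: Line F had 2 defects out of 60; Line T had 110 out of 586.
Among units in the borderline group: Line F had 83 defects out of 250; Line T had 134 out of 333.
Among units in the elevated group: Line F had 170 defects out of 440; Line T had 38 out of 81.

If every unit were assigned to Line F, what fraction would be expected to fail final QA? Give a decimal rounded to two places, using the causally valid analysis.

The distribution of in-process temperature band is itself part of what the line does — it is an intermediate outcome. Holding it fixed would remove that part of the effect; the total effect is the pooled difference.
So P(outcome | do(Line F)) is just the pooled rate for Line F: 255/750 = 0.340.

0.34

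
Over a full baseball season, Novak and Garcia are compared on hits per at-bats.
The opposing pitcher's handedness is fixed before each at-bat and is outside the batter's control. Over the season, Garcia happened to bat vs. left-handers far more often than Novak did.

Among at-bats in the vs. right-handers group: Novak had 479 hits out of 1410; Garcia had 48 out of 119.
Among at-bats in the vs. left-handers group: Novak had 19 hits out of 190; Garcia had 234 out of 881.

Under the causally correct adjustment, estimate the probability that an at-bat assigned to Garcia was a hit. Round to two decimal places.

0.35

Pitcher handedness differs across players for reasons unrelated to any effect of the player itself, and it separately predicts the outcome — a classic confounder. We must compare within pitcher handedness levels.
Standardising Garcia to the population pitcher handedness mix: 0.588·48/119 + 0.412·234/881 = 0.347.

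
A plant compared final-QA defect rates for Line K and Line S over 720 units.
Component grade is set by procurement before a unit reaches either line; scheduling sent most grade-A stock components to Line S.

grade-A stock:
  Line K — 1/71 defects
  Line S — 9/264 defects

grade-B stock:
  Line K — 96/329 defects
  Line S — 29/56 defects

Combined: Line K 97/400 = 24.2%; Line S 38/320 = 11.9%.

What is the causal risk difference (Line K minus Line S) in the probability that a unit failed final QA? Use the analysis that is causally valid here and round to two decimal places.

-0.13

Within every component grade level Line K has the lower rate, yet pooled Line S does — Simpson's reversal.
Nothing the line does changes component grade; the imbalance is an allocation artefact. With component grade also predicting the outcome, the pooled figure is confounded, and the within-stratum comparison is the causal one.
Adjusting over the population distribution of component grade: 0.465·(0.014−0.034) + 0.535·(0.292−0.518) = -0.130.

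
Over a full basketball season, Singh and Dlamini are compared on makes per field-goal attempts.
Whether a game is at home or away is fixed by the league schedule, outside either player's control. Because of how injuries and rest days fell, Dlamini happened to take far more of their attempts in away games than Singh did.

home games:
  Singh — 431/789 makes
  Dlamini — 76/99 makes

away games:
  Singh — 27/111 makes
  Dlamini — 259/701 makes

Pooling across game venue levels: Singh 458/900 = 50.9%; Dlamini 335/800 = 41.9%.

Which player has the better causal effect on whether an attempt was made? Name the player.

Dlamini

Dlamini is higher inside every game venue stratum but Singh is higher in aggregate. Whether to stratify depends on how game venue relates to the player.
Game venue satisfies the back-door criterion: it is not a descendant of the player, and it blocks the spurious path from player to outcome. Adjusting for it (i.e., using the within-game venue rates) gives the causal effect.
Within each level — home games: 54.6% vs 76.8%; away games: 24.3% vs 36.9% — Dlamini is higher every time.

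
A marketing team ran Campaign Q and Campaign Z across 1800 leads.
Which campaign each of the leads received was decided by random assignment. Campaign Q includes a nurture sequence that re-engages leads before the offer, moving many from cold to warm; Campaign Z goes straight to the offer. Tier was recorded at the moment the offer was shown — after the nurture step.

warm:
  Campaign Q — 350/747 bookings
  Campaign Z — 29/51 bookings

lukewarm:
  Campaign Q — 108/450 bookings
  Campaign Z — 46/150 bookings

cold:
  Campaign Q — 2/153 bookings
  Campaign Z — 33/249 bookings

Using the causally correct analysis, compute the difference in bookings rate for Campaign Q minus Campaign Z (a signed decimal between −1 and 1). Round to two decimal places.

Engagement tier is recorded after the campaign and is itself shifted by it — it sits on the causal path from campaign to outcome. Conditioning on a mediator would strip out part of the effect we want; the pooled comparison gives the total causal effect.
The causal difference is the pooled difference: 0.341 − 0.240 = +0.101.

+0.10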